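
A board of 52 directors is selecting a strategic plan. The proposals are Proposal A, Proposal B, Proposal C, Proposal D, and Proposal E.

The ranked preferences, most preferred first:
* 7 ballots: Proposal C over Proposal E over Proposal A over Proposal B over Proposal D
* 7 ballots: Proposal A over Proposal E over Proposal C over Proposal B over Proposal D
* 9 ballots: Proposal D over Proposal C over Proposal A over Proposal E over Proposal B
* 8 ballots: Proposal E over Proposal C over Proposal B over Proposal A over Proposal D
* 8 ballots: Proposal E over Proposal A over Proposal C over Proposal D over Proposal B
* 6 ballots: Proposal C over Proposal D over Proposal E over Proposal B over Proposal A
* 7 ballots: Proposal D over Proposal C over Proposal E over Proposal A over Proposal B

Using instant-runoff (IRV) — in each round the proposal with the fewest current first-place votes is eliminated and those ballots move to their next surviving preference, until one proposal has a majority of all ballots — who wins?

Round 1: Proposal A 7, Proposal B 0, Proposal C 13, Proposal D 16, Proposal E 16. Proposal B eliminated.
Round 2: Proposal A 7, Proposal C 13, Proposal D 16, Proposal E 16. Proposal A eliminated.
Round 3: Proposal C 13, Proposal D 16, Proposal E 23. Proposal C eliminated.
Round 4: Proposal D 22, Proposal E 30. Proposal E has a majority (≥27).

Proposal E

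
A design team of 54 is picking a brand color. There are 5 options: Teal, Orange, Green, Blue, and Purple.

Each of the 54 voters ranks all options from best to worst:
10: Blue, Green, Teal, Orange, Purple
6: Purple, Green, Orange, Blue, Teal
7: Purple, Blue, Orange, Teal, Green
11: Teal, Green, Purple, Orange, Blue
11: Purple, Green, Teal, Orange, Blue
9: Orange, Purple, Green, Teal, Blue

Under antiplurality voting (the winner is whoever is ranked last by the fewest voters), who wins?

Orange

Last-place votes: Teal 6, Orange 0, Green 7, Blue 31, Purple 10.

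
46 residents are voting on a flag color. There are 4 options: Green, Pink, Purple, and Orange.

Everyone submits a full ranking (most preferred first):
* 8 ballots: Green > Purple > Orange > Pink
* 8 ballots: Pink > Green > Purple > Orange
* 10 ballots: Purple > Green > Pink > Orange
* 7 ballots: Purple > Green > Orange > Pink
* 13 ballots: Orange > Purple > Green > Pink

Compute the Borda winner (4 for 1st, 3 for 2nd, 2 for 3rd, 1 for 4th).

Purple

Green: 8×4 + 8×3 + 10×3 + 7×3 + 13×2 = 133
Pink: 8×1 + 8×4 + 10×2 + 7×1 + 13×1 = 80
Purple: 8×3 + 8×2 + 10×4 + 7×4 + 13×3 = 147
Orange: 8×2 + 8×1 + 10×1 + 7×2 + 13×4 = 100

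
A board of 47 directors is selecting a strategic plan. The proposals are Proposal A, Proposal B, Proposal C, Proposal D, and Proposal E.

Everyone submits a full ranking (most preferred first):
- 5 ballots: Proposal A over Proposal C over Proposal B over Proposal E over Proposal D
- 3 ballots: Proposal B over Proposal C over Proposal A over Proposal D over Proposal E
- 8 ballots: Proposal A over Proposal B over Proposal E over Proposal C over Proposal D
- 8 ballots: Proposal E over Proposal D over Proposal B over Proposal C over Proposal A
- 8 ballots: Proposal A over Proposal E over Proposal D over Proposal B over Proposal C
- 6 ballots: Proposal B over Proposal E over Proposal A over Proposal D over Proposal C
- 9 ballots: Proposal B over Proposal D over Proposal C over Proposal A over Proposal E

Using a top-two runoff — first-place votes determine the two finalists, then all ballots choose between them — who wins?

Round 1 first-place votes: Proposal A 21, Proposal B 18, Proposal C 0, Proposal D 0, Proposal E 8. Proposal A and Proposal B advance.
Runoff: Proposal A is ranked above Proposal B on 21 ballots, Proposal B above Proposal A on 26.

Proposal B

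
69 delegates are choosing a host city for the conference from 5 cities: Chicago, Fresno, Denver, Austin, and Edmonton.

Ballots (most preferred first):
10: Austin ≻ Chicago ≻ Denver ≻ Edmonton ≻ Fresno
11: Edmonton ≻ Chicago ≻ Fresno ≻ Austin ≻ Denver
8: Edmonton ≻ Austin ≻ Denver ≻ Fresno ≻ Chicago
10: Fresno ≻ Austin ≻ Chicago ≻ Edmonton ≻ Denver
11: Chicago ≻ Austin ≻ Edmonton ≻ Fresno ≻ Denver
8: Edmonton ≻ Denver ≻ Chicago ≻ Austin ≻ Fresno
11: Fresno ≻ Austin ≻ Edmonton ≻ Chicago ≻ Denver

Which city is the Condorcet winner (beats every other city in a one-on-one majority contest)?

Austin

Austin vs Chicago: 39–30
Austin vs Fresno: 37–32
Austin vs Denver: 61–8
Austin vs Edmonton: 42–27
Austin beats every other city.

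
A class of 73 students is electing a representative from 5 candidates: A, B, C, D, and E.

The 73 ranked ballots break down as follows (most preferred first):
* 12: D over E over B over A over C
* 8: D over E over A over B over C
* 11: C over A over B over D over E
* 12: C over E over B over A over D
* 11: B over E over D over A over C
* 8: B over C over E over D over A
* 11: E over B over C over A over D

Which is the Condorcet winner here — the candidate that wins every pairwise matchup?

E

E vs A: 62–11
E vs B: 43–30
E vs C: 42–31
E vs D: 42–31
E beats every other candidate.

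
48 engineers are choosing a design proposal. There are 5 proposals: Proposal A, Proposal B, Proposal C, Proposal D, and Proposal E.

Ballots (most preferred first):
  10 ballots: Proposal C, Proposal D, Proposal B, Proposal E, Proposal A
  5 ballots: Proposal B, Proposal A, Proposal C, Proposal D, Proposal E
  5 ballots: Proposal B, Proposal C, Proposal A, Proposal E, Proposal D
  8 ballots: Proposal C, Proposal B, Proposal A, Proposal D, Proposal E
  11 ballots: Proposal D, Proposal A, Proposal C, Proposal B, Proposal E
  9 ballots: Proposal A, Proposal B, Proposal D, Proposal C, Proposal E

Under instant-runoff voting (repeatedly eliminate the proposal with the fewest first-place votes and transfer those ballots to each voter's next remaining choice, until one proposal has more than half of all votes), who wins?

Round 1: Proposal A 9, Proposal B 10, Proposal C 18, Proposal D 11, Proposal E 0. Proposal E eliminated.
Round 2: Proposal A 9, Proposal B 10, Proposal C 18, Proposal D 11. Proposal A eliminated.
Round 3: Proposal B 19, Proposal C 18, Proposal D 11. Proposal D eliminated.
Round 4: Proposal B 19, Proposal C 29. Proposal C has a majority (≥25).

Proposal C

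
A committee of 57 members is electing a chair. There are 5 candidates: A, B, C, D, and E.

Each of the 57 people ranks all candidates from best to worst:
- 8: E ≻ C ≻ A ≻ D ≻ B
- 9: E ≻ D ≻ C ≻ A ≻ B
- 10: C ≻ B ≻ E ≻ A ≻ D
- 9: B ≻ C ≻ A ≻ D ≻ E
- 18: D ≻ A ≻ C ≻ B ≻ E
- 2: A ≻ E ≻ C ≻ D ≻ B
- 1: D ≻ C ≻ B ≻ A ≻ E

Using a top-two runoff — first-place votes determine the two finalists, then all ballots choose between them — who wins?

E

Round 1 first-place votes: A 2, B 9, C 10, D 19, E 17. D and E advance.
Runoff: D is ranked above E on 28 ballots, E above D on 29.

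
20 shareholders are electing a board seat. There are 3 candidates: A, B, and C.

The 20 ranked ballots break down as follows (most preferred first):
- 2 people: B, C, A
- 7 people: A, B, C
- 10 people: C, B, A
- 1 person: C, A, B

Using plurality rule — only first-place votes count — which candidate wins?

C

First-place votes: A 7, B 2, C 11.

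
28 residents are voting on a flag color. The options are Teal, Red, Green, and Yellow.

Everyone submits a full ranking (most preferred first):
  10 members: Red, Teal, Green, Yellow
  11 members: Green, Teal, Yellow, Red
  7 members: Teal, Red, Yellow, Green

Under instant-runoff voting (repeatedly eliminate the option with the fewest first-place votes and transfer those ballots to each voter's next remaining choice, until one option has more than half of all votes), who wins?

Round 1: Teal 7, Red 10, Green 11, Yellow 0. Yellow eliminated.
Round 2: Teal 7, Red 10, Green 11. Teal eliminated.
Round 3: Red 17, Green 11. Red has a majority (≥15).

Red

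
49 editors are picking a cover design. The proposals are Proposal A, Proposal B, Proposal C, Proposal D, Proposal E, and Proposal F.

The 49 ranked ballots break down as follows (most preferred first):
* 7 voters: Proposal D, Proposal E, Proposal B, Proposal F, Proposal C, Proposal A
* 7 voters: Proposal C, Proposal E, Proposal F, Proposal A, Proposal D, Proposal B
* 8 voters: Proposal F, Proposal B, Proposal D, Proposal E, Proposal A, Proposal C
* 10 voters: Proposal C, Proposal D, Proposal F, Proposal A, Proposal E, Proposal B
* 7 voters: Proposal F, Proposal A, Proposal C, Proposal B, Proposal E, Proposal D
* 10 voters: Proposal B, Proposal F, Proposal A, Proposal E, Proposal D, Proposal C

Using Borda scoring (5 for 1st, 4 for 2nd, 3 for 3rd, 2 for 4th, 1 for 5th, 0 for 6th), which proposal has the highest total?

Proposal A: 7×0 + 7×2 + 8×1 + 10×2 + 7×4 + 10×3 = 100
Proposal B: 7×3 + 7×0 + 8×4 + 10×0 + 7×2 + 10×5 = 117
Proposal C: 7×1 + 7×5 + 8×0 + 10×5 + 7×3 + 10×0 = 113
Proposal D: 7×5 + 7×1 + 8×3 + 10×4 + 7×0 + 10×1 = 116
Proposal E: 7×4 + 7×4 + 8×2 + 10×1 + 7×1 + 10×2 = 109
Proposal F: 7×2 + 7×3 + 8×5 + 10×3 + 7×5 + 10×4 = 180

Proposal F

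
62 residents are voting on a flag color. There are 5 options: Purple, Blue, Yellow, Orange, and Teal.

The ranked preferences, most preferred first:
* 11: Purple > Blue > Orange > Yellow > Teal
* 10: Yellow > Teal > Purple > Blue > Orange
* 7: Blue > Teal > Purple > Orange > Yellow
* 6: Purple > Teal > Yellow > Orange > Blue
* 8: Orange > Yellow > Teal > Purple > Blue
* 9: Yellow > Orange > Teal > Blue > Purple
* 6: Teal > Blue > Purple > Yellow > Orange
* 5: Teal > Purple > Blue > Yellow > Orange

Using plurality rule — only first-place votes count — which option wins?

Yellow

First-place votes: Purple 17, Blue 7, Yellow 19, Orange 8, Teal 11.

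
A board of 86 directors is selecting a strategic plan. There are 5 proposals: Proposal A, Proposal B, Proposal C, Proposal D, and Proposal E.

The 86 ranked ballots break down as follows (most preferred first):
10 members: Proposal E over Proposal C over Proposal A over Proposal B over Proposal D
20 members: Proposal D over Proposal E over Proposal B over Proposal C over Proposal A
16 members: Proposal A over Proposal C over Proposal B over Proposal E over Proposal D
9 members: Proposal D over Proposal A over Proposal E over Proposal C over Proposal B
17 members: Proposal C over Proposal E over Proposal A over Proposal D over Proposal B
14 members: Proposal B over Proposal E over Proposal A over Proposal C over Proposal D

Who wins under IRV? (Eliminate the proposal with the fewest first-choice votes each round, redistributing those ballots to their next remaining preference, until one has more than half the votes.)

Proposal A

Round 1: Proposal A 16, Proposal B 14, Proposal C 17, Proposal D 29, Proposal E 10. Proposal E eliminated.
Round 2: Proposal A 16, Proposal B 14, Proposal C 27, Proposal D 29. Proposal B eliminated.
Round 3: Proposal A 30, Proposal C 27, Proposal D 29. Proposal C eliminated.
Round 4: Proposal A 57, Proposal D 29. Proposal A has a majority (≥44).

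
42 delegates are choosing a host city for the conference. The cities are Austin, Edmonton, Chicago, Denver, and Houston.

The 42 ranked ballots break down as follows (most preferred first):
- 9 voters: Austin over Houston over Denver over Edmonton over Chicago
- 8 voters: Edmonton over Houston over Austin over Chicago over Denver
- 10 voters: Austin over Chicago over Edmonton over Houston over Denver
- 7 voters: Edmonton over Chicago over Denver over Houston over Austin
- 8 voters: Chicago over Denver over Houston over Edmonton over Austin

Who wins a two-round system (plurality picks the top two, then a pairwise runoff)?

Round 1 first-place votes: Austin 19, Edmonton 15, Chicago 8, Denver 0, Houston 0. Austin and Edmonton advance.
Runoff: Austin is ranked above Edmonton on 19 ballots, Edmonton above Austin on 23.

Edmonton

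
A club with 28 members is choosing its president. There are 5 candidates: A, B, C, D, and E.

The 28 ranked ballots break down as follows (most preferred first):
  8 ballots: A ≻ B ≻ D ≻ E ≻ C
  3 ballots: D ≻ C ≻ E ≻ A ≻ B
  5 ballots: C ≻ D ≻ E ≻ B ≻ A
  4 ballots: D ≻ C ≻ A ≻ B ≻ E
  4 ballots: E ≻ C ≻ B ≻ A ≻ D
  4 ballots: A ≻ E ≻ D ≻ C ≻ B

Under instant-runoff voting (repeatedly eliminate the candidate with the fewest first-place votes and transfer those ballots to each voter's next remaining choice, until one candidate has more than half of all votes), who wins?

C

Round 1: A 12, B 0, C 5, D 7, E 4. B eliminated.
Round 2: A 12, C 5, D 7, E 4. E eliminated.
Round 3: A 12, C 9, D 7. D eliminated.
Round 4: A 12, C 16. C has a majority (≥15).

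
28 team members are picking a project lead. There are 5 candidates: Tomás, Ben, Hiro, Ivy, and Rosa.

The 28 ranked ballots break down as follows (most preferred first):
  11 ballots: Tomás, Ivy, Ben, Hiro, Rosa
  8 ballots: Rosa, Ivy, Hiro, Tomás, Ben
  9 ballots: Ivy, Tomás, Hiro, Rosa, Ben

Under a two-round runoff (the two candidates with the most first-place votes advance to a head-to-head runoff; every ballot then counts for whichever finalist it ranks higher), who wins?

Ivy

Round 1 first-place votes: Tomás 11, Ben 0, Hiro 0, Ivy 9, Rosa 8. Tomás and Ivy advance.
Runoff: Tomás is ranked above Ivy on 11 ballots, Ivy above Tomás on 17.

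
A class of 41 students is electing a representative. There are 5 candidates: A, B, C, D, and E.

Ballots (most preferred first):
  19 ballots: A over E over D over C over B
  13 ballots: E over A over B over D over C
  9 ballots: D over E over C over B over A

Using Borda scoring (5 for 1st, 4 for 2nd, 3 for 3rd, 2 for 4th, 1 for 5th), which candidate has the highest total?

A: 19×5 + 13×4 + 9×1 = 156
B: 19×1 + 13×3 + 9×2 = 76
C: 19×2 + 13×1 + 9×3 = 78
D: 19×3 + 13×2 + 9×5 = 128
E: 19×4 + 13×5 + 9×4 = 177

E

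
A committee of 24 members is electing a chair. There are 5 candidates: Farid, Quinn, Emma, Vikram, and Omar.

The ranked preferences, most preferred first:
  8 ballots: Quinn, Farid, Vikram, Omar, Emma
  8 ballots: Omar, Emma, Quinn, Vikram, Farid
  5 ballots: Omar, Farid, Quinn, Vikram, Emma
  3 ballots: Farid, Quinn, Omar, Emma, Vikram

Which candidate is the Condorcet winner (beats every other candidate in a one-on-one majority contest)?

Omar

Omar vs Farid: 13–11
Omar vs Quinn: 13–11
Omar vs Emma: 24–0
Omar vs Vikram: 16–8
Omar beats every other candidate.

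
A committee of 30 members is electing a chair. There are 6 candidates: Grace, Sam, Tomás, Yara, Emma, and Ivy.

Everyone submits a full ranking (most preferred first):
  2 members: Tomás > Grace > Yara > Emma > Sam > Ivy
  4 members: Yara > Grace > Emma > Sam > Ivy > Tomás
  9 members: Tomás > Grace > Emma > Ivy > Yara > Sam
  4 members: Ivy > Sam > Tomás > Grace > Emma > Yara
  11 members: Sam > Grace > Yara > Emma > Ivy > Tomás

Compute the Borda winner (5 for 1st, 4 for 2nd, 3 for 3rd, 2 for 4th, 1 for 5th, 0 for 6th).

Grace

Grace: 2×4 + 4×4 + 9×4 + 4×2 + 11×4 = 112
Sam: 2×1 + 4×2 + 9×0 + 4×4 + 11×5 = 81
Tomás: 2×5 + 4×0 + 9×5 + 4×3 + 11×0 = 67
Yara: 2×3 + 4×5 + 9×1 + 4×0 + 11×3 = 68
Emma: 2×2 + 4×3 + 9×3 + 4×1 + 11×2 = 69
Ivy: 2×0 + 4×1 + 9×2 + 4×5 + 11×1 = 53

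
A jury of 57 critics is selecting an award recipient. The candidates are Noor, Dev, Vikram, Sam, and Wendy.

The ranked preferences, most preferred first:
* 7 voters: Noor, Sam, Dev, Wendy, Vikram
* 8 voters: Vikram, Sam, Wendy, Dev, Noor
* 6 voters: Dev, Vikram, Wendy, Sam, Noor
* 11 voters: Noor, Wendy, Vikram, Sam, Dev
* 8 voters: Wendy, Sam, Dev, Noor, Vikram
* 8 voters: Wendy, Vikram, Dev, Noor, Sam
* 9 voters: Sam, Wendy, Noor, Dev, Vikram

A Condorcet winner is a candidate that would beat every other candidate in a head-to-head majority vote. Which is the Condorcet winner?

Wendy

Wendy vs Noor: 39–18
Wendy vs Dev: 44–13
Wendy vs Vikram: 43–14
Wendy vs Sam: 33–24
Wendy beats every other candidate.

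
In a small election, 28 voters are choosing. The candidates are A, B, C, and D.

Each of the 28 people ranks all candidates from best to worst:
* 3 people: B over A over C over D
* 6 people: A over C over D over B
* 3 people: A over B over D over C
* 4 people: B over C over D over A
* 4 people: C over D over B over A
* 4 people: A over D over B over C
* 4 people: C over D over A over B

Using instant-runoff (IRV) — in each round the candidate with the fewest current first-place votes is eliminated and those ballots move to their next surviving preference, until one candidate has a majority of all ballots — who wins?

A

Round 1: A 13, B 7, C 8, D 0. D eliminated.
Round 2: A 13, B 7, C 8. B eliminated.
Round 3: A 16, C 12. A has a majority (≥15).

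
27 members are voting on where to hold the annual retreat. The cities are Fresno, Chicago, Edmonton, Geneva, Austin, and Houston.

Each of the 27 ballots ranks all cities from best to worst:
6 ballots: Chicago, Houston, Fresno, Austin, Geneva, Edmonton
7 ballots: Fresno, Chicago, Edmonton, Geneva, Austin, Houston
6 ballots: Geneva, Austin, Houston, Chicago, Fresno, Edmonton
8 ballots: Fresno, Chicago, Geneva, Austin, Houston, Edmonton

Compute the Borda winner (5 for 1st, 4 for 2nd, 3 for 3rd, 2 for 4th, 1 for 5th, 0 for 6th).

Chicago

Fresno: 6×3 + 7×5 + 6×1 + 8×5 = 99
Chicago: 6×5 + 7×4 + 6×2 + 8×4 = 102
Edmonton: 6×0 + 7×3 + 6×0 + 8×0 = 21
Geneva: 6×1 + 7×2 + 6×5 + 8×3 = 74
Austin: 6×2 + 7×1 + 6×4 + 8×2 = 59
Houston: 6×4 + 7×0 + 6×3 + 8×1 = 50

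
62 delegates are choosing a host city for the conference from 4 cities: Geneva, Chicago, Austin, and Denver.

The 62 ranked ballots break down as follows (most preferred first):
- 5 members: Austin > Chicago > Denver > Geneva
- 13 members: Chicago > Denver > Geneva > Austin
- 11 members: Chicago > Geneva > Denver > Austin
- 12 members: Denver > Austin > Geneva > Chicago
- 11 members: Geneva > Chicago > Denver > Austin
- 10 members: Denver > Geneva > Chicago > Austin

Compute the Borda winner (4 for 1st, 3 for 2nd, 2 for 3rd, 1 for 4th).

Geneva: 5×1 + 13×2 + 11×3 + 12×2 + 11×4 + 10×3 = 162
Chicago: 5×3 + 13×4 + 11×4 + 12×1 + 11×3 + 10×2 = 176
Austin: 5×4 + 13×1 + 11×1 + 12×3 + 11×1 + 10×1 = 101
Denver: 5×2 + 13×3 + 11×2 + 12×4 + 11×2 + 10×4 = 181

Denver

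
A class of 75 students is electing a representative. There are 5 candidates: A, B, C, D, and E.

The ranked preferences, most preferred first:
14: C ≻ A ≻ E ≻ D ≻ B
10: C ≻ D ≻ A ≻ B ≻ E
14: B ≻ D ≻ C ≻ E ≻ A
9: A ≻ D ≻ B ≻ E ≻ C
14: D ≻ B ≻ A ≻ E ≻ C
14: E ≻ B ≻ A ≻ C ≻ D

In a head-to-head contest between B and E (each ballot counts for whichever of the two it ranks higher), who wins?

B is ranked above E on 47 ballots; E above B on 28.

B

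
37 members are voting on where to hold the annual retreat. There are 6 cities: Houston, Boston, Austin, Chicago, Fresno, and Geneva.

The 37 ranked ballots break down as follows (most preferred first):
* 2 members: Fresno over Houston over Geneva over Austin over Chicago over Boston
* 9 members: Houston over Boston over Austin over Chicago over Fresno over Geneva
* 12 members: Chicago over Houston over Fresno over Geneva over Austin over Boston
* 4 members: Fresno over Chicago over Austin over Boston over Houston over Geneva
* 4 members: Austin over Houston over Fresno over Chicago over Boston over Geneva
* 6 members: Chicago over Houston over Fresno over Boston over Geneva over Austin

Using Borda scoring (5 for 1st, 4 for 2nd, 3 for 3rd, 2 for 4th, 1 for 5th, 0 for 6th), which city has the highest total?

Houston: 2×4 + 9×5 + 12×4 + 4×1 + 4×4 + 6×4 = 145
Boston: 2×0 + 9×4 + 12×0 + 4×2 + 4×1 + 6×2 = 60
Austin: 2×2 + 9×3 + 12×1 + 4×3 + 4×5 + 6×0 = 75
Chicago: 2×1 + 9×2 + 12×5 + 4×4 + 4×2 + 6×5 = 134
Fresno: 2×5 + 9×1 + 12×3 + 4×5 + 4×3 + 6×3 = 105
Geneva: 2×3 + 9×0 + 12×2 + 4×0 + 4×0 + 6×1 = 36

Houston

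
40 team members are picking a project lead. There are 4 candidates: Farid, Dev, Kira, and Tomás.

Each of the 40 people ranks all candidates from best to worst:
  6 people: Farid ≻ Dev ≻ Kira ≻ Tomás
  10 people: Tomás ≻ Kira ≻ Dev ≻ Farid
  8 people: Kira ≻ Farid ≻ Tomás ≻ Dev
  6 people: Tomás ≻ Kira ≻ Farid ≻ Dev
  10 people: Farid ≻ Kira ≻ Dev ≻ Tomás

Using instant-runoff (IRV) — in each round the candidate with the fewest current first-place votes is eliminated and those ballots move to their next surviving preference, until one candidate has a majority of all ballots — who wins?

Farid

Round 1: Farid 16, Dev 0, Kira 8, Tomás 16. Dev eliminated.
Round 2: Farid 16, Kira 8, Tomás 16. Kira eliminated.
Round 3: Farid 24, Tomás 16. Farid has a majority (≥21).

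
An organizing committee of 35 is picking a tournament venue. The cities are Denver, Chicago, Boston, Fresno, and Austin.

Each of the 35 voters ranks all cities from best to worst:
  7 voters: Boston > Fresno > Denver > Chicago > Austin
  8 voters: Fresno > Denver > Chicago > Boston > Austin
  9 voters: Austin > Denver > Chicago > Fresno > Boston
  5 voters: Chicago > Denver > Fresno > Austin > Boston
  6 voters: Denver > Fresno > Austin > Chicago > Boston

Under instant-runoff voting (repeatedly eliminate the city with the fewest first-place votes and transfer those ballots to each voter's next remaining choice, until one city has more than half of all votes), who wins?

Round 1: Denver 6, Chicago 5, Boston 7, Fresno 8, Austin 9. Chicago eliminated.
Round 2: Denver 11, Boston 7, Fresno 8, Austin 9. Boston eliminated.
Round 3: Denver 11, Fresno 15, Austin 9. Austin eliminated.
Round 4: Denver 20, Fresno 15. Denver has a majority (≥18).

Denver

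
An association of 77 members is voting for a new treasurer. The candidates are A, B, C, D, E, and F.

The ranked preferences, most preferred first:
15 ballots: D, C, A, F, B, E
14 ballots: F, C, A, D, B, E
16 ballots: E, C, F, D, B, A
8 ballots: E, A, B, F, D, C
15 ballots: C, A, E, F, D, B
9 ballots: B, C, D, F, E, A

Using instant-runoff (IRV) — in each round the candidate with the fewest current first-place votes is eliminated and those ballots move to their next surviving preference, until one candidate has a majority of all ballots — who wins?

C

Round 1: A 0, B 9, C 15, D 15, E 24, F 14. A eliminated.
Round 2: B 9, C 15, D 15, E 24, F 14. B eliminated.
Round 3: C 24, D 15, E 24, F 14. F eliminated.
Round 4: C 38, D 15, E 24. D eliminated.
Round 5: C 53, E 24. C has a majority (≥39).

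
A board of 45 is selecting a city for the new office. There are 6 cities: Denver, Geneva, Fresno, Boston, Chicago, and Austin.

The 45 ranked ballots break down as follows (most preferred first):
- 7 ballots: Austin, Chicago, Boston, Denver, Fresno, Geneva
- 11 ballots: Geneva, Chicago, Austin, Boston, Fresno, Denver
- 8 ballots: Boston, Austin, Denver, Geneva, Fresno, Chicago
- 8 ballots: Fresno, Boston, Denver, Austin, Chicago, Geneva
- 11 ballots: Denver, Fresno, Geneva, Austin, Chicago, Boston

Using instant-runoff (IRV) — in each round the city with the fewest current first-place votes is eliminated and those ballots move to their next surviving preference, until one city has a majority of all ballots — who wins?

Boston

Round 1: Denver 11, Geneva 11, Fresno 8, Boston 8, Chicago 0, Austin 7. Chicago eliminated.
Round 2: Denver 11, Geneva 11, Fresno 8, Boston 8, Austin 7. Austin eliminated.
Round 3: Denver 11, Geneva 11, Fresno 8, Boston 15. Fresno eliminated.
Round 4: Denver 11, Geneva 11, Boston 23. Boston has a majority (≥23).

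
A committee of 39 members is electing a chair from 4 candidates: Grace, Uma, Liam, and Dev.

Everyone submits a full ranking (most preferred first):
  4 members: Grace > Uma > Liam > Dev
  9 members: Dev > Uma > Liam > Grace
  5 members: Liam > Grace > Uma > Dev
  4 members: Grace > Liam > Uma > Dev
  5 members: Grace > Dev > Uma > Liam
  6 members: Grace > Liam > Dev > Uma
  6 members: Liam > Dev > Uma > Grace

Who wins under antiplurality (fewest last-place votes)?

Liam

Last-place votes: Grace 15, Uma 6, Liam 5, Dev 13.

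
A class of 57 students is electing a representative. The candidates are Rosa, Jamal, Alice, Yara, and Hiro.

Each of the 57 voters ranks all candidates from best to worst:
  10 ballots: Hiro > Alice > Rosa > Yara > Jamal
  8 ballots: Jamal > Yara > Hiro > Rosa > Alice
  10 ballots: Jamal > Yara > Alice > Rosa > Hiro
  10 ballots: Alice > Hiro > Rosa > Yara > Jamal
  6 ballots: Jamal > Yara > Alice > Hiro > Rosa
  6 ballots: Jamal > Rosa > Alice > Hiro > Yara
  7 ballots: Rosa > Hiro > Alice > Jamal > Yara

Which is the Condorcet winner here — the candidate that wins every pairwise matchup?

Jamal

Jamal vs Rosa: 30–27
Jamal vs Alice: 30–27
Jamal vs Yara: 37–20
Jamal vs Hiro: 30–27
Jamal beats every other candidate.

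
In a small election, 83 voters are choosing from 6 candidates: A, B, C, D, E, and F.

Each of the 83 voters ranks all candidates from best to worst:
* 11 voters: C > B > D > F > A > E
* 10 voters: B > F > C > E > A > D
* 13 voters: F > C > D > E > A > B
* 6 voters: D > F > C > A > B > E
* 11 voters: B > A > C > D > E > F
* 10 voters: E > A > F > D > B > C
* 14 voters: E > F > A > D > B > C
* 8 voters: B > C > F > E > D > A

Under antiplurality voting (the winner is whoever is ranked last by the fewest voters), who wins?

Last-place votes: A 8, B 13, C 24, D 10, E 17, F 11.

A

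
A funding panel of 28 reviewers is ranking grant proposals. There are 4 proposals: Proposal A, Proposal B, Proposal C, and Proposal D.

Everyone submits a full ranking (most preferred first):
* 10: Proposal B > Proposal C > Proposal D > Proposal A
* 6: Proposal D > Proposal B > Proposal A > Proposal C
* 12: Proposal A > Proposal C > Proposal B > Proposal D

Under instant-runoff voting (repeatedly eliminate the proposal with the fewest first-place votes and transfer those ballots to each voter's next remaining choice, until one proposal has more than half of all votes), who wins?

Round 1: Proposal A 12, Proposal B 10, Proposal C 0, Proposal D 6. Proposal C eliminated.
Round 2: Proposal A 12, Proposal B 10, Proposal D 6. Proposal D eliminated.
Round 3: Proposal A 12, Proposal B 16. Proposal B has a majority (≥15).

Proposal B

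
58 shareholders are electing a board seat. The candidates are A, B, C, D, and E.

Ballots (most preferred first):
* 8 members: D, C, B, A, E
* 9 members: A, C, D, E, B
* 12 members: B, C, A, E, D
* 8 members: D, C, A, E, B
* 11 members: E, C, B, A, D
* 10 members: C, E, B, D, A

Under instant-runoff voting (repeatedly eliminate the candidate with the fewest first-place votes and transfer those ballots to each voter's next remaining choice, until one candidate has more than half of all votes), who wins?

Round 1: A 9, B 12, C 10, D 16, E 11. A eliminated.
Round 2: B 12, C 19, D 16, E 11. E eliminated.
Round 3: B 12, C 30, D 16. C has a majority (≥30).

C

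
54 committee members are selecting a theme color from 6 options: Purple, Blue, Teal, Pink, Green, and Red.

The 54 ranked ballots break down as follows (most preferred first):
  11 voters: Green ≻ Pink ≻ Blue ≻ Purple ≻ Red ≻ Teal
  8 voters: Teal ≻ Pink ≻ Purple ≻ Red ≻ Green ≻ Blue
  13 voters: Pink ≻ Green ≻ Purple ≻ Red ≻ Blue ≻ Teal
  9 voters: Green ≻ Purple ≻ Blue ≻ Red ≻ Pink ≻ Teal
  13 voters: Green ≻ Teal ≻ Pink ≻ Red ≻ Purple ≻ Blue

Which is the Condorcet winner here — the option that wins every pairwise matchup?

Green vs Purple: 46–8
Green vs Blue: 54–0
Green vs Teal: 46–8
Green vs Pink: 33–21
Green vs Red: 46–8
Green beats every other option.

Green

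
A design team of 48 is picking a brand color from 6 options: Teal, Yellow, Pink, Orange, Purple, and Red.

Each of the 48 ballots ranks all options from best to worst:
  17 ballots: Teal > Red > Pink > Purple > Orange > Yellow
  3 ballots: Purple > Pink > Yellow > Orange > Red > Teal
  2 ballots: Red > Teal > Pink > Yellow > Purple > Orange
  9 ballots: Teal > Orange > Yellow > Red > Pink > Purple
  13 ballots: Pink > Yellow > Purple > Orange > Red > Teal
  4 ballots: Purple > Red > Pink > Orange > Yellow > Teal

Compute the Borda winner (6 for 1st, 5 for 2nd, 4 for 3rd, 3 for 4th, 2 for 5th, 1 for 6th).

Teal: 17×6 + 3×1 + 2×5 + 9×6 + 13×1 + 4×1 = 186
Yellow: 17×1 + 3×4 + 2×3 + 9×4 + 13×5 + 4×2 = 144
Pink: 17×4 + 3×5 + 2×4 + 9×2 + 13×6 + 4×4 = 203
Orange: 17×2 + 3×3 + 2×1 + 9×5 + 13×3 + 4×3 = 141
Purple: 17×3 + 3×6 + 2×2 + 9×1 + 13×4 + 4×6 = 158
Red: 17×5 + 3×2 + 2×6 + 9×3 + 13×2 + 4×5 = 176

Pink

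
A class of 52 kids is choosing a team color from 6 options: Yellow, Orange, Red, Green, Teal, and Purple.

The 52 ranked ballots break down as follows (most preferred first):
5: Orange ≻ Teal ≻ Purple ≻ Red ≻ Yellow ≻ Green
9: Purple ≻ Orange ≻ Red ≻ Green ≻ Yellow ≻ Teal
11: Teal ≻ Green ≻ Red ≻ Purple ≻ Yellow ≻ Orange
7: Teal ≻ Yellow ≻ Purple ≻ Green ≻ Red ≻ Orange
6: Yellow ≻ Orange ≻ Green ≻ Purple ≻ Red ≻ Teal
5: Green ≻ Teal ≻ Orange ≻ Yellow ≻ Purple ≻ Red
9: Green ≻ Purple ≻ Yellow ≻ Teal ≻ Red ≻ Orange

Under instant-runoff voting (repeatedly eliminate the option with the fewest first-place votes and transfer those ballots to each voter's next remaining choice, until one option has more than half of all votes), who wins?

Round 1: Yellow 6, Orange 5, Red 0, Green 14, Teal 18, Purple 9. Red eliminated.
Round 2: Yellow 6, Orange 5, Green 14, Teal 18, Purple 9. Orange eliminated.
Round 3: Yellow 6, Green 14, Teal 23, Purple 9. Yellow eliminated.
Round 4: Green 20, Teal 23, Purple 9. Purple eliminated.
Round 5: Green 29, Teal 23. Green has a majority (≥27).

Green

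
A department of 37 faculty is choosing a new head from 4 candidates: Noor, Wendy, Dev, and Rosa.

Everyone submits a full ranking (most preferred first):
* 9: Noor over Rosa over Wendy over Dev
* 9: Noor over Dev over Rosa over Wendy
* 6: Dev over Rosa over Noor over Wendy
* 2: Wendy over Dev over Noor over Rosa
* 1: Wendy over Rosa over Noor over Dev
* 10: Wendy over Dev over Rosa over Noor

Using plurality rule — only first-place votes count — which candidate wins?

First-place votes: Noor 18, Wendy 13, Dev 6, Rosa 0.

Noor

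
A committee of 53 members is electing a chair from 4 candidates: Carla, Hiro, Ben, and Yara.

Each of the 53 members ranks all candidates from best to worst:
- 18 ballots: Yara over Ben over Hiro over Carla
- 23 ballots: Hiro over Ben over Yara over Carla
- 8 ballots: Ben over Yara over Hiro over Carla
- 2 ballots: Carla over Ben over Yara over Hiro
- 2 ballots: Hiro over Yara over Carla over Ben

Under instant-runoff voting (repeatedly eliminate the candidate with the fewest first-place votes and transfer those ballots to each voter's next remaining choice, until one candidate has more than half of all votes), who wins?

Yara

Round 1: Carla 2, Hiro 25, Ben 8, Yara 18. Carla eliminated.
Round 2: Hiro 25, Ben 10, Yara 18. Ben eliminated.
Round 3: Hiro 25, Yara 28. Yara has a majority (≥27).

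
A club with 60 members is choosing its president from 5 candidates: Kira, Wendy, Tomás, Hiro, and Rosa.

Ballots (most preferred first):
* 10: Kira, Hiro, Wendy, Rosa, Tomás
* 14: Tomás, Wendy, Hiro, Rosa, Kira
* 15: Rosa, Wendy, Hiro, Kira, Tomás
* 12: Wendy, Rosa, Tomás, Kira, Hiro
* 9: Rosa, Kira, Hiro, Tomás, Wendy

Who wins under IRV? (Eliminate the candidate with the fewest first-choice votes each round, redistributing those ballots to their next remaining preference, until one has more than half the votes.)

Wendy

Round 1: Kira 10, Wendy 12, Tomás 14, Hiro 0, Rosa 24. Hiro eliminated.
Round 2: Kira 10, Wendy 12, Tomás 14, Rosa 24. Kira eliminated.
Round 3: Wendy 22, Tomás 14, Rosa 24. Tomás eliminated.
Round 4: Wendy 36, Rosa 24. Wendy has a majority (≥31).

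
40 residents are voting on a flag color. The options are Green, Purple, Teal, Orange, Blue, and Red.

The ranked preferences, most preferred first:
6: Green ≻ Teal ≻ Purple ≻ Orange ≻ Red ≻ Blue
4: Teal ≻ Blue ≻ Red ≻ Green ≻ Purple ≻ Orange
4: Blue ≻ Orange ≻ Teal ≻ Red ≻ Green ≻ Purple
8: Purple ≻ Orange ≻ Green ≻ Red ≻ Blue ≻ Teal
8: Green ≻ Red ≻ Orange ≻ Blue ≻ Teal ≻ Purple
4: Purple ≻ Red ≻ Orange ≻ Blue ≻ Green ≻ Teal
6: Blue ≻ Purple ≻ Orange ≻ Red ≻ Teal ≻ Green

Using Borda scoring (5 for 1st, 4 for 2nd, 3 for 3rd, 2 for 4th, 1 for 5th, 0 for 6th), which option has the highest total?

Orange

Green: 6×5 + 4×2 + 4×1 + 8×3 + 8×5 + 4×1 + 6×0 = 110
Purple: 6×3 + 4×1 + 4×0 + 8×5 + 8×0 + 4×5 + 6×4 = 106
Teal: 6×4 + 4×5 + 4×3 + 8×0 + 8×1 + 4×0 + 6×1 = 70
Orange: 6×2 + 4×0 + 4×4 + 8×4 + 8×3 + 4×3 + 6×3 = 114
Blue: 6×0 + 4×4 + 4×5 + 8×1 + 8×2 + 4×2 + 6×5 = 98
Red: 6×1 + 4×3 + 4×2 + 8×2 + 8×4 + 4×4 + 6×2 = 102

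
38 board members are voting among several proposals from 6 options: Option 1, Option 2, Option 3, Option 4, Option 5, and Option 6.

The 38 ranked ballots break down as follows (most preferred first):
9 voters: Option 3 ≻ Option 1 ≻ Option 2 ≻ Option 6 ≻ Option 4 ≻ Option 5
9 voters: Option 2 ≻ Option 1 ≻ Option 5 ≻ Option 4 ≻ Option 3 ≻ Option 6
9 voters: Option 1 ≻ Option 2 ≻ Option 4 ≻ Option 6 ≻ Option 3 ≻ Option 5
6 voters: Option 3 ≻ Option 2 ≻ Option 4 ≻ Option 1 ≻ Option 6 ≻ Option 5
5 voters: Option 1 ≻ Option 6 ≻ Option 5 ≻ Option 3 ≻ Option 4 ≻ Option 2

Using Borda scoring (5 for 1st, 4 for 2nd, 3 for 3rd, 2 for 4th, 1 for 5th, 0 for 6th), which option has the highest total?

Option 1: 9×4 + 9×4 + 9×5 + 6×2 + 5×5 = 154
Option 2: 9×3 + 9×5 + 9×4 + 6×4 + 5×0 = 132
Option 3: 9×5 + 9×1 + 9×1 + 6×5 + 5×2 = 103
Option 4: 9×1 + 9×2 + 9×3 + 6×3 + 5×1 = 77
Option 5: 9×0 + 9×3 + 9×0 + 6×0 + 5×3 = 42
Option 6: 9×2 + 9×0 + 9×2 + 6×1 + 5×4 = 62

Option 1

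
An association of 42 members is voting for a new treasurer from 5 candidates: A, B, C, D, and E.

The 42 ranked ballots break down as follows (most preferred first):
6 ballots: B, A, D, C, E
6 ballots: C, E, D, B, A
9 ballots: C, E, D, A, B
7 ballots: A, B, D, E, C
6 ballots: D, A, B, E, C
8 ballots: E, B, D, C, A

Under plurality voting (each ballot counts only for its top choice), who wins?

C

First-place votes: A 7, B 6, C 15, D 6, E 8.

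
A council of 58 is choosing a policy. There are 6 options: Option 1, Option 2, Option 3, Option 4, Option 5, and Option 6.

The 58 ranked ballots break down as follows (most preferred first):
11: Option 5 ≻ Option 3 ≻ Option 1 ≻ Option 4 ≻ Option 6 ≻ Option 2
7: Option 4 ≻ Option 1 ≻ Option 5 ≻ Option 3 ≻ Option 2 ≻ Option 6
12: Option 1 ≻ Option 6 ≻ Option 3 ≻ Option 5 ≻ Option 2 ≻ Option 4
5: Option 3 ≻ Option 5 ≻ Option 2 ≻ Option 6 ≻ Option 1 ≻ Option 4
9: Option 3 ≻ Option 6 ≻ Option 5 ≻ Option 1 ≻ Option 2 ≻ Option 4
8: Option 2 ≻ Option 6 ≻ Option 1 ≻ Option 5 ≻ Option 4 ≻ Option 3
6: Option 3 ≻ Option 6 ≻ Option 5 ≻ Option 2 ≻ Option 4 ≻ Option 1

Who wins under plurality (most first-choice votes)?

Option 3

First-place votes: Option 1 12, Option 2 8, Option 3 20, Option 4 7, Option 5 11, Option 6 0.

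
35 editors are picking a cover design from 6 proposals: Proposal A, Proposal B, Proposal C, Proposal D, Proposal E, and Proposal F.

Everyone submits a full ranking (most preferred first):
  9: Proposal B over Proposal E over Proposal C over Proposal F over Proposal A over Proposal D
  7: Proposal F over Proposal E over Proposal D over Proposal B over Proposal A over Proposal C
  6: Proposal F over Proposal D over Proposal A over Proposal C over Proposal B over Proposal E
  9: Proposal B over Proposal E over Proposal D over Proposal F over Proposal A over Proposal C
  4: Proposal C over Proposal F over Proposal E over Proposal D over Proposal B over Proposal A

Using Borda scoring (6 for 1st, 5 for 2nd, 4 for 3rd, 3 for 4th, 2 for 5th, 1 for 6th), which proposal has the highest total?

Proposal F

Proposal A: 9×2 + 7×2 + 6×4 + 9×2 + 4×1 = 78
Proposal B: 9×6 + 7×3 + 6×2 + 9×6 + 4×2 = 149
Proposal C: 9×4 + 7×1 + 6×3 + 9×1 + 4×6 = 94
Proposal D: 9×1 + 7×4 + 6×5 + 9×4 + 4×3 = 115
Proposal E: 9×5 + 7×5 + 6×1 + 9×5 + 4×4 = 147
Proposal F: 9×3 + 7×6 + 6×6 + 9×3 + 4×5 = 152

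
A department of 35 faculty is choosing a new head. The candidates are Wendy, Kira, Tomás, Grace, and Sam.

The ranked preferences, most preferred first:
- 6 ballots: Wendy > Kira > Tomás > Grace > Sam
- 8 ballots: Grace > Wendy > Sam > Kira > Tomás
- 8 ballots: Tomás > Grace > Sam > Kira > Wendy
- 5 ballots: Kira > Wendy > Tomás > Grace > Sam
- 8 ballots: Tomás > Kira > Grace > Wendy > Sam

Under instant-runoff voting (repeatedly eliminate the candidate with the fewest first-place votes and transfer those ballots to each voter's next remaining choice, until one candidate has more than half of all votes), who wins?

Round 1: Wendy 6, Kira 5, Tomás 16, Grace 8, Sam 0. Sam eliminated.
Round 2: Wendy 6, Kira 5, Tomás 16, Grace 8. Kira eliminated.
Round 3: Wendy 11, Tomás 16, Grace 8. Grace eliminated.
Round 4: Wendy 19, Tomás 16. Wendy has a majority (≥18).

Wendy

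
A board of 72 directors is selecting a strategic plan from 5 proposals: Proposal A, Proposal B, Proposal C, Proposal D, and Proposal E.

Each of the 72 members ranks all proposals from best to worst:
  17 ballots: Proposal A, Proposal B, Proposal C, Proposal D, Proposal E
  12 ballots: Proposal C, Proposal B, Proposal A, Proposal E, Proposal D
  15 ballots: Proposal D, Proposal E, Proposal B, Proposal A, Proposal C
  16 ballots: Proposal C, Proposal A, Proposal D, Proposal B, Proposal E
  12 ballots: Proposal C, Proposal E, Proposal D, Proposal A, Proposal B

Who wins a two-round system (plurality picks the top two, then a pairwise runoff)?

Round 1 first-place votes: Proposal A 17, Proposal B 0, Proposal C 40, Proposal D 15, Proposal E 0. Proposal C and Proposal A advance.
Runoff: Proposal C is ranked above Proposal A on 40 ballots, Proposal A above Proposal C on 32.

Proposal C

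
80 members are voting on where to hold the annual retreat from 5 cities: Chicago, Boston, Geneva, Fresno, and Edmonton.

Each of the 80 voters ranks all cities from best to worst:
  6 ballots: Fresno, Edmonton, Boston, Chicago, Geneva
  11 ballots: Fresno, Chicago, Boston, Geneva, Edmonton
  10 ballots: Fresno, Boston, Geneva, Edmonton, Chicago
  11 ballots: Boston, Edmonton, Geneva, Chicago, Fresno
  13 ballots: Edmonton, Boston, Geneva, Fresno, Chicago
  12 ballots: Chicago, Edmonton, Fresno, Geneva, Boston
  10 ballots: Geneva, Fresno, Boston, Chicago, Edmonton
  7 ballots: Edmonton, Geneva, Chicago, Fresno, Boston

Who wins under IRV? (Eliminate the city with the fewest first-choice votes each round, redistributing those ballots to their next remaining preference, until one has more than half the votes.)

Round 1: Chicago 12, Boston 11, Geneva 10, Fresno 27, Edmonton 20. Geneva eliminated.
Round 2: Chicago 12, Boston 11, Fresno 37, Edmonton 20. Boston eliminated.
Round 3: Chicago 12, Fresno 37, Edmonton 31. Chicago eliminated.
Round 4: Fresno 37, Edmonton 43. Edmonton has a majority (≥41).

Edmonton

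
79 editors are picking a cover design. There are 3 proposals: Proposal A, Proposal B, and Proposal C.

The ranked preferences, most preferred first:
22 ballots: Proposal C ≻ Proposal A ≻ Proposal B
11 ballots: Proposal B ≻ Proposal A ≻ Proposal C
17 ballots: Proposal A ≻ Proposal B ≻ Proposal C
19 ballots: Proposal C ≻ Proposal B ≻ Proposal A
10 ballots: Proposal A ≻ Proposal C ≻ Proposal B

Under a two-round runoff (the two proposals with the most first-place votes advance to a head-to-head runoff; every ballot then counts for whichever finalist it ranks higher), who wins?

Round 1 first-place votes: Proposal A 27, Proposal B 11, Proposal C 41. Proposal C and Proposal A advance.
Runoff: Proposal C is ranked above Proposal A on 41 ballots, Proposal A above Proposal C on 38.

Proposal C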